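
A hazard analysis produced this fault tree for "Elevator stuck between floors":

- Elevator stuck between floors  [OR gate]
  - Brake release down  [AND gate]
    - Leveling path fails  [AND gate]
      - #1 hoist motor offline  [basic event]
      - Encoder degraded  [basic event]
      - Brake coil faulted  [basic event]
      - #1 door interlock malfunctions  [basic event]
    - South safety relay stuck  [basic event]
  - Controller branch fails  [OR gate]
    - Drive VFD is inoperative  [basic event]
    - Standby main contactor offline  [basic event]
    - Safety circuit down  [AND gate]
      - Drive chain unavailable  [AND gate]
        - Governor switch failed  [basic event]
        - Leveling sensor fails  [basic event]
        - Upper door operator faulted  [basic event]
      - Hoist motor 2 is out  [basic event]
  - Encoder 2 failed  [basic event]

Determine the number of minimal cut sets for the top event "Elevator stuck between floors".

5

Leveling path fails [AND]: one cut set from each child combined → 1 × 1 × 1 × 1 = 1 cut set(s).
Brake release down [AND]: one cut set from each child combined → 1 × 1 = 1 cut set(s).
Drive chain unavailable [AND]: one cut set from each child combined → 1 × 1 × 1 = 1 cut set(s).
Safety circuit down [AND]: one cut set from each child combined → 1 × 1 = 1 cut set(s).
Controller branch fails [OR]: union of children's cut sets → 3 cut set(s).
Elevator stuck between floors [OR]: union of children's cut sets → 5 cut set(s).
Minimal cut sets: {#1 door interlock malfunctions, #1 hoist motor offline, Brake coil faulted, Encoder degraded, South safety relay stuck}; {Drive VFD is inoperative}; {Standby main contactor offline}; {Governor switch failed, Hoist motor 2 is out, Leveling sensor fails, Upper door operator faulted}; {Encoder 2 failed}.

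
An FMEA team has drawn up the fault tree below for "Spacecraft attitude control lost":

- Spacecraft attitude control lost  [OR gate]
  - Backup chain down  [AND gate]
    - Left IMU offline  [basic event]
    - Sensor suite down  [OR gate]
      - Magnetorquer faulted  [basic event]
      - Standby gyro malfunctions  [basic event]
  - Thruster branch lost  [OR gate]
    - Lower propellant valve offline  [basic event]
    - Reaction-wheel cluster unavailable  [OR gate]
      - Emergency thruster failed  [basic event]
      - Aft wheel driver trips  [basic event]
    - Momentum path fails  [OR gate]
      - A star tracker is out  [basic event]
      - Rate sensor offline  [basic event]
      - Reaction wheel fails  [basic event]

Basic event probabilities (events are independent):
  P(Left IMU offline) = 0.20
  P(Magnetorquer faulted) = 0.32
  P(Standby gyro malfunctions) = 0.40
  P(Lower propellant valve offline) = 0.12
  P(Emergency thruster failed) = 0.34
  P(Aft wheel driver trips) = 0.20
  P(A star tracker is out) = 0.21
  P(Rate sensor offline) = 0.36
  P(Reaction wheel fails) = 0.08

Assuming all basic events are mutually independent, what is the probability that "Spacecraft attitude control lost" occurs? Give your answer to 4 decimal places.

P(Sensor suite down) [OR] = 1 − (1−0.32) × (1−0.40) = 0.592000
P(Backup chain down) [AND] = 0.20 × 0.592000 = 0.118400
P(Reaction-wheel cluster unavailable) [OR] = 1 − (1−0.34) × (1−0.20) = 0.472000
P(Momentum path fails) [OR] = 1 − (1−0.21) × (1−0.36) × (1−0.08) = 0.534848
P(Thruster branch lost) [OR] = 1 − (1−0.12) × (1−0.472000) × (1−0.534848) = 0.783872
P(Spacecraft attitude control lost) [OR] = 1 − (1−0.118400) × (1−0.783872) = 0.809462
Rounded to 4 decimal places: P(Spacecraft attitude control lost) ≈ 0.8095.

0.8095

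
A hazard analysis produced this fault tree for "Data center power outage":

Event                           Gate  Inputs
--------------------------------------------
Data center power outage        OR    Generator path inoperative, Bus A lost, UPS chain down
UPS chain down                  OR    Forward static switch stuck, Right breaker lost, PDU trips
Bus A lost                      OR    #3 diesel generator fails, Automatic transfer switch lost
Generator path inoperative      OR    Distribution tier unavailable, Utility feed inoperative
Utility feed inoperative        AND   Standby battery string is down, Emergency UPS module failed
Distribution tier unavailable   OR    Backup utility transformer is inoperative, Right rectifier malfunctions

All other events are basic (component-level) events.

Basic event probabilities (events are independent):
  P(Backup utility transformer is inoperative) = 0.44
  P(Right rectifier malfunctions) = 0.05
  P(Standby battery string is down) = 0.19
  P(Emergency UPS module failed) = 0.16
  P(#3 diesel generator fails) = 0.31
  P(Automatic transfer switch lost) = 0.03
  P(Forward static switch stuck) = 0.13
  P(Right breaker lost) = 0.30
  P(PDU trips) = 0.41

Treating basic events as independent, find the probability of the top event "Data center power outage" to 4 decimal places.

P(Distribution tier unavailable) [OR] = 1 − (1−0.44) × (1−0.05) = 0.468000
P(Utility feed inoperative) [AND] = 0.19 × 0.16 = 0.030400
P(Generator path inoperative) [OR] = 1 − (1−0.468000) × (1−0.030400) = 0.484173
P(Bus A lost) [OR] = 1 − (1−0.31) × (1−0.03) = 0.330700
P(UPS chain down) [OR] = 1 − (1−0.13) × (1−0.30) × (1−0.41) = 0.640690
P(Data center power outage) [OR] = 1 − (1−0.484173) × (1−0.330700) × (1−0.640690) = 0.875951
Rounded to 4 decimal places: P(Data center power outage) ≈ 0.8760.

0.8760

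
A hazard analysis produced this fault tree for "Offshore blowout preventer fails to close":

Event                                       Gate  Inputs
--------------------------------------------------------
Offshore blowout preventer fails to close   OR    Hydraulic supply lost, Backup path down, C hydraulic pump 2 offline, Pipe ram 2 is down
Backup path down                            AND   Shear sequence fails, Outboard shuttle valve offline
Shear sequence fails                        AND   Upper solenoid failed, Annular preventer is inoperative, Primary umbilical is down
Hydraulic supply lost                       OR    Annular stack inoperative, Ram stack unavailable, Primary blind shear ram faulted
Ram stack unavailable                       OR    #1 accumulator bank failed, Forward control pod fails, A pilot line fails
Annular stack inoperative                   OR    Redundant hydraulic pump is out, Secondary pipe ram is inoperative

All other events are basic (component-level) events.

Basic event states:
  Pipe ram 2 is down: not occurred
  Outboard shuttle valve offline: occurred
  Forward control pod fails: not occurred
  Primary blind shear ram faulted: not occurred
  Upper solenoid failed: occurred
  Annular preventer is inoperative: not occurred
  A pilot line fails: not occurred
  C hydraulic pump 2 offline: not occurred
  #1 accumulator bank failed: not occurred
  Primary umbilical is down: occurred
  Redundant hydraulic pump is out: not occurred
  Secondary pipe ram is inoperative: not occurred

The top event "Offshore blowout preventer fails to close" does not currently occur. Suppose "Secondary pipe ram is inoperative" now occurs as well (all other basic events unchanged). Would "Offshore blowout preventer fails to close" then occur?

Counterfactual: set "Secondary pipe ram is inoperative" to occurred.
Annular stack inoperative [OR]: Redundant hydraulic pump is out=not, Secondary pipe ram is inoperative=occurs → at least one input occurs → occurs.
Ram stack unavailable [OR]: #1 accumulator bank failed=not, Forward control pod fails=not, A pilot line fails=not → no input occurs → does not occur.
Hydraulic supply lost [OR]: Annular stack inoperative=occurs, Ram stack unavailable=not, Primary blind shear ram faulted=not → at least one input occurs → occurs.
Shear sequence fails [AND]: Upper solenoid failed=occurs, Annular preventer is inoperative=not, Primary umbilical is down=occurs → not all inputs occur → does not occur.
Backup path down [AND]: Shear sequence fails=not, Outboard shuttle valve offline=occurs → not all inputs occur → does not occur.
Offshore blowout preventer fails to close [OR]: Hydraulic supply lost=occurs, Backup path down=not, C hydraulic pump 2 offline=not, Pipe ram 2 is down=not → at least one input occurs → occurs.

Yes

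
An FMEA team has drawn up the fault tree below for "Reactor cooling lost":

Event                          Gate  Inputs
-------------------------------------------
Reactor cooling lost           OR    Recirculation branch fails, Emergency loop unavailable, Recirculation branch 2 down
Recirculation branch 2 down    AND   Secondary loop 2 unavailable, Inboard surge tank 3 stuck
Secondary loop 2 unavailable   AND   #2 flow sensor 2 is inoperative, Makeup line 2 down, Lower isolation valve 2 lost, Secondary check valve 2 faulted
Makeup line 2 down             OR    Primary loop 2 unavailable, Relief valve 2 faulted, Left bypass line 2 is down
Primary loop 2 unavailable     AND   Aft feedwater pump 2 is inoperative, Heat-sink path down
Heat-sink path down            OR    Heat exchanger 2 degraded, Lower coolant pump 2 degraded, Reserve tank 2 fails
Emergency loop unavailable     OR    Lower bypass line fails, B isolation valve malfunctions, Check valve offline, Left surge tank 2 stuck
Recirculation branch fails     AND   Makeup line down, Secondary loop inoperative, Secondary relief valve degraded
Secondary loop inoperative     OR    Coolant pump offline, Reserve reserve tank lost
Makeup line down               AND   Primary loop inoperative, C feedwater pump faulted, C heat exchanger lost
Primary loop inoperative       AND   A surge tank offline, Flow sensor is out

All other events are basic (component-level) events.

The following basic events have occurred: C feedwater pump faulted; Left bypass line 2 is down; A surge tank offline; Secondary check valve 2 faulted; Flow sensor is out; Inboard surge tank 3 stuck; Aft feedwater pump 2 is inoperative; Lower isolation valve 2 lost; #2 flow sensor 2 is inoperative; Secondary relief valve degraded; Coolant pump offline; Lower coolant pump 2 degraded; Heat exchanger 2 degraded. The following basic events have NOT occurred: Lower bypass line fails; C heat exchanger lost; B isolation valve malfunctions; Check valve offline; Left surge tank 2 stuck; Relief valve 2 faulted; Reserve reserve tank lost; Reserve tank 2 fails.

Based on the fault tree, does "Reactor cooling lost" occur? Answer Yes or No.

Yes

Primary loop inoperative [AND]: A surge tank offline=occurs, Flow sensor is out=occurs → all inputs occur → occurs.
Makeup line down [AND]: Primary loop inoperative=occurs, C feedwater pump faulted=occurs, C heat exchanger lost=not → not all inputs occur → does not occur.
Secondary loop inoperative [OR]: Coolant pump offline=occurs, Reserve reserve tank lost=not → at least one input occurs → occurs.
Recirculation branch fails [AND]: Makeup line down=not, Secondary loop inoperative=occurs, Secondary relief valve degraded=occurs → not all inputs occur → does not occur.
Emergency loop unavailable [OR]: Lower bypass line fails=not, B isolation valve malfunctions=not, Check valve offline=not, Left surge tank 2 stuck=not → no input occurs → does not occur.
Heat-sink path down [OR]: Heat exchanger 2 degraded=occurs, Lower coolant pump 2 degraded=occurs, Reserve tank 2 fails=not → at least one input occurs → occurs.
Primary loop 2 unavailable [AND]: Aft feedwater pump 2 is inoperative=occurs, Heat-sink path down=occurs → all inputs occur → occurs.
Makeup line 2 down [OR]: Primary loop 2 unavailable=occurs, Relief valve 2 faulted=not, Left bypass line 2 is down=occurs → at least one input occurs → occurs.
Secondary loop 2 unavailable [AND]: #2 flow sensor 2 is inoperative=occurs, Makeup line 2 down=occurs, Lower isolation valve 2 lost=occurs, Secondary check valve 2 faulted=occurs → all inputs occur → occurs.
Recirculation branch 2 down [AND]: Secondary loop 2 unavailable=occurs, Inboard surge tank 3 stuck=occurs → all inputs occur → occurs.
Reactor cooling lost [OR]: Recirculation branch fails=not, Emergency loop unavailable=not, Recirculation branch 2 down=occurs → at least one input occurs → occurs.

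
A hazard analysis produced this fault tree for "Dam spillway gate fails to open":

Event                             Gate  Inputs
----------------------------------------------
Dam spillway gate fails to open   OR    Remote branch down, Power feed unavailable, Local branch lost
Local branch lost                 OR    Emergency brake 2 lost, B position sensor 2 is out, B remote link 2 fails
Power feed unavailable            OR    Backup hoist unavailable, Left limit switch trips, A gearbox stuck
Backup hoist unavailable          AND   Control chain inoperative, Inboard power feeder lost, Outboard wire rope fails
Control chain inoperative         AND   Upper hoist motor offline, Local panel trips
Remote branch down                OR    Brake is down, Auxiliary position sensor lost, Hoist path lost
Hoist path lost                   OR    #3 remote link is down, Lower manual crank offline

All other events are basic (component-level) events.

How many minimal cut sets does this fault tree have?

Hoist path lost [OR]: union of children's cut sets → 2 cut set(s).
Remote branch down [OR]: union of children's cut sets → 4 cut set(s).
Control chain inoperative [AND]: one cut set from each child combined → 1 × 1 = 1 cut set(s).
Backup hoist unavailable [AND]: one cut set from each child combined → 1 × 1 × 1 = 1 cut set(s).
Power feed unavailable [OR]: union of children's cut sets → 3 cut set(s).
Local branch lost [OR]: union of children's cut sets → 3 cut set(s).
Dam spillway gate fails to open [OR]: union of children's cut sets → 10 cut set(s).
Minimal cut sets: {Brake is down}; {Auxiliary position sensor lost}; {#3 remote link is down}; {Lower manual crank offline}; {Inboard power feeder lost, Local panel trips, Outboard wire rope fails, Upper hoist motor offline}; {Left limit switch trips}; {A gearbox stuck}; {Emergency brake 2 lost}; {B position sensor 2 is out}; {B remote link 2 fails}.

10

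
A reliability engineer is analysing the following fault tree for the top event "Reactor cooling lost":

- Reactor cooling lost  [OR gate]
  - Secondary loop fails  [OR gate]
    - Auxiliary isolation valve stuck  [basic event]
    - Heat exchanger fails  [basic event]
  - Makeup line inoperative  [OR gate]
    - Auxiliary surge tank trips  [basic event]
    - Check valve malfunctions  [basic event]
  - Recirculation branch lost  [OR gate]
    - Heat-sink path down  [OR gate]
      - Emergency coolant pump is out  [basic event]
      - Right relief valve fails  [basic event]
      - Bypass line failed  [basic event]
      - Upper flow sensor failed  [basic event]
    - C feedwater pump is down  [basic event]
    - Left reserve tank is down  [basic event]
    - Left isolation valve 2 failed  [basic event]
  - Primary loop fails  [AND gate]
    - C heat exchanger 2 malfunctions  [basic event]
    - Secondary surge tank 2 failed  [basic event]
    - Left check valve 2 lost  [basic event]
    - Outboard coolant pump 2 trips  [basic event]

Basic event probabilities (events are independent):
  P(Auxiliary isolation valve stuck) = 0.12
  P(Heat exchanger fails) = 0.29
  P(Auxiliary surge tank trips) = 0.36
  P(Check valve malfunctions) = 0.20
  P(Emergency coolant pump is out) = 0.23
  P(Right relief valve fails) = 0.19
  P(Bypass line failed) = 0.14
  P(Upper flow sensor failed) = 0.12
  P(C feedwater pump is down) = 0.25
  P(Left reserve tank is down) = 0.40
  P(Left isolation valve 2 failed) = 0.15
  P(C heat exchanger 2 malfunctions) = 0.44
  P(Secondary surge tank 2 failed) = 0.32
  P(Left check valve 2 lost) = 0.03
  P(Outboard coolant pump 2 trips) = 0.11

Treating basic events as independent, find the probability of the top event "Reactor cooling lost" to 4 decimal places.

P(Secondary loop fails) [OR] = 1 − (1−0.12) × (1−0.29) = 0.375200
P(Makeup line inoperative) [OR] = 1 − (1−0.36) × (1−0.20) = 0.488000
P(Heat-sink path down) [OR] = 1 − (1−0.23) × (1−0.19) × (1−0.14) × (1−0.12) = 0.527984
P(Recirculation branch lost) [OR] = 1 − (1−0.527984) × (1−0.25) × (1−0.40) × (1−0.15) = 0.819454
P(Primary loop fails) [AND] = 0.44 × 0.32 × 0.03 × 0.11 = 0.000465
P(Reactor cooling lost) [OR] = 1 − (1−0.375200) × (1−0.488000) × (1−0.819454) × (1−0.000465) = 0.942271
Rounded to 4 decimal places: P(Reactor cooling lost) ≈ 0.9423.

0.9423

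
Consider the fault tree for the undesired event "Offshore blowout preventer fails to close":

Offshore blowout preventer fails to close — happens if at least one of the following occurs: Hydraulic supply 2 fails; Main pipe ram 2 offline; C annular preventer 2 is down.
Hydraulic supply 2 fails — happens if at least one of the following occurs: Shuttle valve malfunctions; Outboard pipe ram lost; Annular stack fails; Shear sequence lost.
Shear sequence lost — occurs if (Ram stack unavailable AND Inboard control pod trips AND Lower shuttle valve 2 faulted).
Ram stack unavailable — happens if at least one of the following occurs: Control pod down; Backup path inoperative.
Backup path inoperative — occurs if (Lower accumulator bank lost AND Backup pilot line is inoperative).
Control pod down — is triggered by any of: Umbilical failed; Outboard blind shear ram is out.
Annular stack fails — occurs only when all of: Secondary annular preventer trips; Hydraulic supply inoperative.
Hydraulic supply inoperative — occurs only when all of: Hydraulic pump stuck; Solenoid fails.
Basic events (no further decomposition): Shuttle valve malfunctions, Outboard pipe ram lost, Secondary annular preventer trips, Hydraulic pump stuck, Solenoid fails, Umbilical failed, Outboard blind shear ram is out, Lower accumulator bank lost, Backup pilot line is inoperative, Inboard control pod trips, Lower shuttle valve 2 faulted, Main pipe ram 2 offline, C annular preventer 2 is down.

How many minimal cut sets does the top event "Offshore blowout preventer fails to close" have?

8

Hydraulic supply inoperative [AND]: one cut set from each child combined → 1 × 1 = 1 cut set(s).
Annular stack fails [AND]: one cut set from each child combined → 1 × 1 = 1 cut set(s).
Control pod down [OR]: union of children's cut sets → 2 cut set(s).
Backup path inoperative [AND]: one cut set from each child combined → 1 × 1 = 1 cut set(s).
Ram stack unavailable [OR]: union of children's cut sets → 3 cut set(s).
Shear sequence lost [AND]: one cut set from each child combined → 3 × 1 × 1 = 3 cut set(s).
Hydraulic supply 2 fails [OR]: union of children's cut sets → 6 cut set(s).
Offshore blowout preventer fails to close [OR]: union of children's cut sets → 8 cut set(s).
Minimal cut sets: {Shuttle valve malfunctions}; {Outboard pipe ram lost}; {Hydraulic pump stuck, Secondary annular preventer trips, Solenoid fails}; {Inboard control pod trips, Lower shuttle valve 2 faulted, Umbilical failed}; {Inboard control pod trips, Lower shuttle valve 2 faulted, Outboard blind shear ram is out}; {Backup pilot line is inoperative, Inboard control pod trips, Lower accumulator bank lost, Lower shuttle valve 2 faulted}; {Main pipe ram 2 offline}; {C annular preventer 2 is down}.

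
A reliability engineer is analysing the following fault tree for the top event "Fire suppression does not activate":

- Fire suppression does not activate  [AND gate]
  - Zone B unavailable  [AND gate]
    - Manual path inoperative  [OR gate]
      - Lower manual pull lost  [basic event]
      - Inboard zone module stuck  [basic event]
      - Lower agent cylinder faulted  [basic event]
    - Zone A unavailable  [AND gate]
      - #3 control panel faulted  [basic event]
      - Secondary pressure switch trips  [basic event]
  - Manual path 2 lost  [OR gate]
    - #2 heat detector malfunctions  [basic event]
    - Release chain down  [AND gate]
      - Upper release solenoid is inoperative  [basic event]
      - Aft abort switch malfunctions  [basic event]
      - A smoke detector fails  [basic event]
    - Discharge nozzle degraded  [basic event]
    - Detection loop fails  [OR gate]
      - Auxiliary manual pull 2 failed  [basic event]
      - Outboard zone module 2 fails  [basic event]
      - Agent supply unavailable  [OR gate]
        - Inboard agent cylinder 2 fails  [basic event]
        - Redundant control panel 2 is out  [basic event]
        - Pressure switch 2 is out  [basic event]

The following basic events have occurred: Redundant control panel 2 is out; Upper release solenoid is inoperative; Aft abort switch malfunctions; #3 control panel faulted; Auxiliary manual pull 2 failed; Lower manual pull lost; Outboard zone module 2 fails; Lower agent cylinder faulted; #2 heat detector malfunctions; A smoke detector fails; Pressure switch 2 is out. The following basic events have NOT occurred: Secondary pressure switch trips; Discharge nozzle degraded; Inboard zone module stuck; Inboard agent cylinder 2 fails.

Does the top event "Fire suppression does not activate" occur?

No

Manual path inoperative [OR]: Lower manual pull lost=occurs, Inboard zone module stuck=not, Lower agent cylinder faulted=occurs → at least one input occurs → occurs.
Zone A unavailable [AND]: #3 control panel faulted=occurs, Secondary pressure switch trips=not → not all inputs occur → does not occur.
Zone B unavailable [AND]: Manual path inoperative=occurs, Zone A unavailable=not → not all inputs occur → does not occur.
Release chain down [AND]: Upper release solenoid is inoperative=occurs, Aft abort switch malfunctions=occurs, A smoke detector fails=occurs → all inputs occur → occurs.
Agent supply unavailable [OR]: Inboard agent cylinder 2 fails=not, Redundant control panel 2 is out=occurs, Pressure switch 2 is out=occurs → at least one input occurs → occurs.
Detection loop fails [OR]: Auxiliary manual pull 2 failed=occurs, Outboard zone module 2 fails=occurs, Agent supply unavailable=occurs → at least one input occurs → occurs.
Manual path 2 lost [OR]: #2 heat detector malfunctions=occurs, Release chain down=occurs, Discharge nozzle degraded=not, Detection loop fails=occurs → at least one input occurs → occurs.
Fire suppression does not activate [AND]: Zone B unavailable=not, Manual path 2 lost=occurs → not all inputs occur → does not occur.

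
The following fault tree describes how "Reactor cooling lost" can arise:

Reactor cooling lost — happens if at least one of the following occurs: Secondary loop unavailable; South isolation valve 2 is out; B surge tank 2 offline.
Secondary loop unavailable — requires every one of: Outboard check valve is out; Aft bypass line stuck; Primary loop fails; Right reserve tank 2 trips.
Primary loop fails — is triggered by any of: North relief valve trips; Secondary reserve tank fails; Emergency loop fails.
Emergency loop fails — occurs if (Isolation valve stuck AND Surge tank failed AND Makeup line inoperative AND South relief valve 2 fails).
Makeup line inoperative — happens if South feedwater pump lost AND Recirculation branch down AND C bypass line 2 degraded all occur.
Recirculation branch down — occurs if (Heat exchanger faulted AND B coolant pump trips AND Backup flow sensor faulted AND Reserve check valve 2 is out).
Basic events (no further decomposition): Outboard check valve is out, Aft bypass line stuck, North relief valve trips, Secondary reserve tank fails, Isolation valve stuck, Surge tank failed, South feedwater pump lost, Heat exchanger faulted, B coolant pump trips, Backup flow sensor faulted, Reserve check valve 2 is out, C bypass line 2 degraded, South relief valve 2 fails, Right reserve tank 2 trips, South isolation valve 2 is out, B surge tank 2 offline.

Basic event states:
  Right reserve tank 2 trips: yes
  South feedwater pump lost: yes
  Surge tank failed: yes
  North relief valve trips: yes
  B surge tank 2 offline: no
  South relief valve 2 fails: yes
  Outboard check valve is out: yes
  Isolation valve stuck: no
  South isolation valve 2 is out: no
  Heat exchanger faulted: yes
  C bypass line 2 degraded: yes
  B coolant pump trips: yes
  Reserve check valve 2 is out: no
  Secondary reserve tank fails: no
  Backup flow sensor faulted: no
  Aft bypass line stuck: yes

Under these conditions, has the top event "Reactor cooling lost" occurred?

Yes

Recirculation branch down [AND]: Heat exchanger faulted=occurs, B coolant pump trips=occurs, Backup flow sensor faulted=not, Reserve check valve 2 is out=not → not all inputs occur → does not occur.
Makeup line inoperative [AND]: South feedwater pump lost=occurs, Recirculation branch down=not, C bypass line 2 degraded=occurs → not all inputs occur → does not occur.
Emergency loop fails [AND]: Isolation valve stuck=not, Surge tank failed=occurs, Makeup line inoperative=not, South relief valve 2 fails=occurs → not all inputs occur → does not occur.
Primary loop fails [OR]: North relief valve trips=occurs, Secondary reserve tank fails=not, Emergency loop fails=not → at least one input occurs → occurs.
Secondary loop unavailable [AND]: Outboard check valve is out=occurs, Aft bypass line stuck=occurs, Primary loop fails=occurs, Right reserve tank 2 trips=occurs → all inputs occur → occurs.
Reactor cooling lost [OR]: Secondary loop unavailable=occurs, South isolation valve 2 is out=not, B surge tank 2 offline=not → at least one input occurs → occurs.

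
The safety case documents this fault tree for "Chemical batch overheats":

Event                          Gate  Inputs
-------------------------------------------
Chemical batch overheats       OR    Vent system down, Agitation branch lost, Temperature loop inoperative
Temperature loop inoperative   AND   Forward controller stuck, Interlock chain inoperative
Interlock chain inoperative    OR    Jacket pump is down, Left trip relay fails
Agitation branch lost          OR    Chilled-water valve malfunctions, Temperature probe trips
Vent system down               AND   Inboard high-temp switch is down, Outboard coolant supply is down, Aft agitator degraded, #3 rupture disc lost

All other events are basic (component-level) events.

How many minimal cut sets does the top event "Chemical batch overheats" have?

5

Vent system down [AND]: one cut set from each child combined → 1 × 1 × 1 × 1 = 1 cut set(s).
Agitation branch lost [OR]: union of children's cut sets → 2 cut set(s).
Interlock chain inoperative [OR]: union of children's cut sets → 2 cut set(s).
Temperature loop inoperative [AND]: one cut set from each child combined → 1 × 2 = 2 cut set(s).
Chemical batch overheats [OR]: union of children's cut sets → 5 cut set(s).
Minimal cut sets: {#3 rupture disc lost, Aft agitator degraded, Inboard high-temp switch is down, Outboard coolant supply is down}; {Chilled-water valve malfunctions}; {Temperature probe trips}; {Forward controller stuck, Jacket pump is down}; {Forward controller stuck, Left trip relay fails}.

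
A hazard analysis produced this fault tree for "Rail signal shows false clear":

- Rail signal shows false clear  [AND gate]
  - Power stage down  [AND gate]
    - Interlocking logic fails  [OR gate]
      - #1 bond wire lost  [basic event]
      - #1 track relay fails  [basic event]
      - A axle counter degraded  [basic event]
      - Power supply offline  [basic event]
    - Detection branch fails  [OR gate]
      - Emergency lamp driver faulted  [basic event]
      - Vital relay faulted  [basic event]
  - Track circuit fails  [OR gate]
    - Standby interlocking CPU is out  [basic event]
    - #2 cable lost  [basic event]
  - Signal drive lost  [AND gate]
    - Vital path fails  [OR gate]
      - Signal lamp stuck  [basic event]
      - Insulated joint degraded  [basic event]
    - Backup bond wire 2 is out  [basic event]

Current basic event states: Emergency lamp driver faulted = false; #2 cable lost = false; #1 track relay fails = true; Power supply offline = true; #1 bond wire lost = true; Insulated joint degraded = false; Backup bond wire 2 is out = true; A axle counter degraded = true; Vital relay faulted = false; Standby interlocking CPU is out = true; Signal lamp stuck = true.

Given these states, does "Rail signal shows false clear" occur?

No

Interlocking logic fails [OR]: #1 bond wire lost=occurs, #1 track relay fails=occurs, A axle counter degraded=occurs, Power supply offline=occurs → at least one input occurs → occurs.
Detection branch fails [OR]: Emergency lamp driver faulted=not, Vital relay faulted=not → no input occurs → does not occur.
Power stage down [AND]: Interlocking logic fails=occurs, Detection branch fails=not → not all inputs occur → does not occur.
Track circuit fails [OR]: Standby interlocking CPU is out=occurs, #2 cable lost=not → at least one input occurs → occurs.
Vital path fails [OR]: Signal lamp stuck=occurs, Insulated joint degraded=not → at least one input occurs → occurs.
Signal drive lost [AND]: Vital path fails=occurs, Backup bond wire 2 is out=occurs → all inputs occur → occurs.
Rail signal shows false clear [AND]: Power stage down=not, Track circuit fails=occurs, Signal drive lost=occurs → not all inputs occur → does not occur.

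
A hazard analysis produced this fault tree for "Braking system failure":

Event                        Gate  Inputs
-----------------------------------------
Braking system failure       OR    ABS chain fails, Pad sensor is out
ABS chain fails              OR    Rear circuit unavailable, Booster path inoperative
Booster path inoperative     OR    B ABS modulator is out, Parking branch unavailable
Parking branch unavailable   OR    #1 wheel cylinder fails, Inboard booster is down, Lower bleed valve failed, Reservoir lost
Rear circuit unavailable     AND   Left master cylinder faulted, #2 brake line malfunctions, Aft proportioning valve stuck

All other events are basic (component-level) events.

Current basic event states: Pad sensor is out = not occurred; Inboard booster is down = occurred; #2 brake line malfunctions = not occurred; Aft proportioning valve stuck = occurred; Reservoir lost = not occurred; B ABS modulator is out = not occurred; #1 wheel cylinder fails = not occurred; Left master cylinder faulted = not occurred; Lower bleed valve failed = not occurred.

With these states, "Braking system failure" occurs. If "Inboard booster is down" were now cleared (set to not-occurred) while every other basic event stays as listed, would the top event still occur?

Counterfactual: set "Inboard booster is down" to not occurred.
Rear circuit unavailable [AND]: Left master cylinder faulted=not, #2 brake line malfunctions=not, Aft proportioning valve stuck=occurs → not all inputs occur → does not occur.
Parking branch unavailable [OR]: #1 wheel cylinder fails=not, Inboard booster is down=not, Lower bleed valve failed=not, Reservoir lost=not → no input occurs → does not occur.
Booster path inoperative [OR]: B ABS modulator is out=not, Parking branch unavailable=not → no input occurs → does not occur.
ABS chain fails [OR]: Rear circuit unavailable=not, Booster path inoperative=not → no input occurs → does not occur.
Braking system failure [OR]: ABS chain fails=not, Pad sensor is out=not → no input occurs → does not occur.

No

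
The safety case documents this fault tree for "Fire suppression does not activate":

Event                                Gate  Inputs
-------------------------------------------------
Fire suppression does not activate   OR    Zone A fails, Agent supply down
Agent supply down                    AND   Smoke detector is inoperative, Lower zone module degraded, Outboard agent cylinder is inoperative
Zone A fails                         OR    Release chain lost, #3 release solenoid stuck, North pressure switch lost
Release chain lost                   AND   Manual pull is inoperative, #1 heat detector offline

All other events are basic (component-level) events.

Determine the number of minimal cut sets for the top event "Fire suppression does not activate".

Release chain lost [AND]: one cut set from each child combined → 1 × 1 = 1 cut set(s).
Zone A fails [OR]: union of children's cut sets → 3 cut set(s).
Agent supply down [AND]: one cut set from each child combined → 1 × 1 × 1 = 1 cut set(s).
Fire suppression does not activate [OR]: union of children's cut sets → 4 cut set(s).
Minimal cut sets: {#1 heat detector offline, Manual pull is inoperative}; {#3 release solenoid stuck}; {North pressure switch lost}; {Lower zone module degraded, Outboard agent cylinder is inoperative, Smoke detector is inoperative}.

4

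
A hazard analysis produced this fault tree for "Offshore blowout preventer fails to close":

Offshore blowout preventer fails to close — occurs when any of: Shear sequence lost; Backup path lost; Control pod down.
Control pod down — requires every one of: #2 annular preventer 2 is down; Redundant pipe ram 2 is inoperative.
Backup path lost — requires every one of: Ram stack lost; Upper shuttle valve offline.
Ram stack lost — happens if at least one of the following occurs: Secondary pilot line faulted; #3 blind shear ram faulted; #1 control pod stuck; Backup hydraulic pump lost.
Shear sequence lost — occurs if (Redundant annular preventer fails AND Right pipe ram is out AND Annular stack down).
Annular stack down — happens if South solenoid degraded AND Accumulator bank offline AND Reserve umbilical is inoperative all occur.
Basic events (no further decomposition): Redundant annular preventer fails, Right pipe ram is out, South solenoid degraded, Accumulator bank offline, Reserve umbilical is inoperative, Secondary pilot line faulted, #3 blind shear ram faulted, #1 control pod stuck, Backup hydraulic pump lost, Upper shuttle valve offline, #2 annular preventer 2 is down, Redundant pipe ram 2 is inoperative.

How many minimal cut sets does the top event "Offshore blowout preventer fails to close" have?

Annular stack down [AND]: one cut set from each child combined → 1 × 1 × 1 = 1 cut set(s).
Shear sequence lost [AND]: one cut set from each child combined → 1 × 1 × 1 = 1 cut set(s).
Ram stack lost [OR]: union of children's cut sets → 4 cut set(s).
Backup path lost [AND]: one cut set from each child combined → 4 × 1 = 4 cut set(s).
Control pod down [AND]: one cut set from each child combined → 1 × 1 = 1 cut set(s).
Offshore blowout preventer fails to close [OR]: union of children's cut sets → 6 cut set(s).
Minimal cut sets: {Accumulator bank offline, Redundant annular preventer fails, Reserve umbilical is inoperative, Right pipe ram is out, South solenoid degraded}; {Secondary pilot line faulted, Upper shuttle valve offline}; {#3 blind shear ram faulted, Upper shuttle valve offline}; {#1 control pod stuck, Upper shuttle valve offline}; {Backup hydraulic pump lost, Upper shuttle valve offline}; {#2 annular preventer 2 is down, Redundant pipe ram 2 is inoperative}.

6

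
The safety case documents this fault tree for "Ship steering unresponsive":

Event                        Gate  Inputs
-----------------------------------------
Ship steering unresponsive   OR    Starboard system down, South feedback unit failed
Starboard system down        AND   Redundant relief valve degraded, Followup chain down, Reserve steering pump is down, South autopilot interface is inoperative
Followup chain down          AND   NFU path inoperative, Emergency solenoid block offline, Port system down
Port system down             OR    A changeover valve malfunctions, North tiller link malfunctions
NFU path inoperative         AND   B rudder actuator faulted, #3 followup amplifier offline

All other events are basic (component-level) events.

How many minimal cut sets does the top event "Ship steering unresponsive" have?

3

NFU path inoperative [AND]: one cut set from each child combined → 1 × 1 = 1 cut set(s).
Port system down [OR]: union of children's cut sets → 2 cut set(s).
Followup chain down [AND]: one cut set from each child combined → 1 × 1 × 2 = 2 cut set(s).
Starboard system down [AND]: one cut set from each child combined → 1 × 2 × 1 × 1 = 2 cut set(s).
Ship steering unresponsive [OR]: union of children's cut sets → 3 cut set(s).
Minimal cut sets: {#3 followup amplifier offline, A changeover valve malfunctions, B rudder actuator faulted, Emergency solenoid block offline, Redundant relief valve degraded, Reserve steering pump is down, South autopilot interface is inoperative}; {#3 followup amplifier offline, B rudder actuator faulted, Emergency solenoid block offline, North tiller link malfunctions, Redundant relief valve degraded, Reserve steering pump is down, South autopilot interface is inoperative}; {South feedback unit failed}.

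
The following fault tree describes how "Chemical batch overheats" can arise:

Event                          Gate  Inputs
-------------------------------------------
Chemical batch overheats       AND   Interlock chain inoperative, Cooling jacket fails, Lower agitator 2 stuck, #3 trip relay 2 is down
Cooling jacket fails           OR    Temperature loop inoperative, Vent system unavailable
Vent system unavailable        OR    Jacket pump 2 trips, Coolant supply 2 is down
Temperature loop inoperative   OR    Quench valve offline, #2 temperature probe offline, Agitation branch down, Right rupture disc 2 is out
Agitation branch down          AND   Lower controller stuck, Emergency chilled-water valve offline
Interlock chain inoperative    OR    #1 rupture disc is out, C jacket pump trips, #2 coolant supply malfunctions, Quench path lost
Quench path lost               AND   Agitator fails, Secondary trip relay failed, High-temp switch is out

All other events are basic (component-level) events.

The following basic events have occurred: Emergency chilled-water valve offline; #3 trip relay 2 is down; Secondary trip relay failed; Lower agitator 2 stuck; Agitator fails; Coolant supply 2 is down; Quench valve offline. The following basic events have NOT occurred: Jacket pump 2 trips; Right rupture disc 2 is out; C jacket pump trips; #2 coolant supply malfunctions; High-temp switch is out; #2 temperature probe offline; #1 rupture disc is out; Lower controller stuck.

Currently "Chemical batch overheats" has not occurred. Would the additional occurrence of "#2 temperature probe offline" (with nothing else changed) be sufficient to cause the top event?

Counterfactual: set "#2 temperature probe offline" to occurred.
Quench path lost [AND]: Agitator fails=occurs, Secondary trip relay failed=occurs, High-temp switch is out=not → not all inputs occur → does not occur.
Interlock chain inoperative [OR]: #1 rupture disc is out=not, C jacket pump trips=not, #2 coolant supply malfunctions=not, Quench path lost=not → no input occurs → does not occur.
Agitation branch down [AND]: Lower controller stuck=not, Emergency chilled-water valve offline=occurs → not all inputs occur → does not occur.
Temperature loop inoperative [OR]: Quench valve offline=occurs, #2 temperature probe offline=occurs, Agitation branch down=not, Right rupture disc 2 is out=not → at least one input occurs → occurs.
Vent system unavailable [OR]: Jacket pump 2 trips=not, Coolant supply 2 is down=occurs → at least one input occurs → occurs.
Cooling jacket fails [OR]: Temperature loop inoperative=occurs, Vent system unavailable=occurs → at least one input occurs → occurs.
Chemical batch overheats [AND]: Interlock chain inoperative=not, Cooling jacket fails=occurs, Lower agitator 2 stuck=occurs, #3 trip relay 2 is down=occurs → not all inputs occur → does not occur.

No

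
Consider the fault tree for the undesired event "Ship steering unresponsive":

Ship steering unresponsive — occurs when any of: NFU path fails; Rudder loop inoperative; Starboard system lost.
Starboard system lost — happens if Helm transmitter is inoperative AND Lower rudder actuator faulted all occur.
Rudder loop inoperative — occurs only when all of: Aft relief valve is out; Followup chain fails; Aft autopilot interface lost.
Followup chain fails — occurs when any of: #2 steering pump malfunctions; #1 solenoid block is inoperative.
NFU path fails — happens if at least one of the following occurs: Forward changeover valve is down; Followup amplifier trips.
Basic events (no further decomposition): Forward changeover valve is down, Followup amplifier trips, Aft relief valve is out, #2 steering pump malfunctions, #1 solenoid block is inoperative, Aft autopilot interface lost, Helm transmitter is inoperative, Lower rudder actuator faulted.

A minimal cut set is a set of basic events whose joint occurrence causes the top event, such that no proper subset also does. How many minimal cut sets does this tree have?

5

NFU path fails [OR]: union of children's cut sets → 2 cut set(s).
Followup chain fails [OR]: union of children's cut sets → 2 cut set(s).
Rudder loop inoperative [AND]: one cut set from each child combined → 1 × 2 × 1 = 2 cut set(s).
Starboard system lost [AND]: one cut set from each child combined → 1 × 1 = 1 cut set(s).
Ship steering unresponsive [OR]: union of children's cut sets → 5 cut set(s).
Minimal cut sets: {Forward changeover valve is down}; {Followup amplifier trips}; {#2 steering pump malfunctions, Aft autopilot interface lost, Aft relief valve is out}; {#1 solenoid block is inoperative, Aft autopilot interface lost, Aft relief valve is out}; {Helm transmitter is inoperative, Lower rudder actuator faulted}.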